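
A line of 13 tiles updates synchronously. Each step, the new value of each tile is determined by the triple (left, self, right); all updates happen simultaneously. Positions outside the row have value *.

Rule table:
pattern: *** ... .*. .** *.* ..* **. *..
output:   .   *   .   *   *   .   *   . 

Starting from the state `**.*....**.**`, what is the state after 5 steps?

.**********.*

.**..**.****.
***..****..**
..*..*..*..*.
............*
.**********.*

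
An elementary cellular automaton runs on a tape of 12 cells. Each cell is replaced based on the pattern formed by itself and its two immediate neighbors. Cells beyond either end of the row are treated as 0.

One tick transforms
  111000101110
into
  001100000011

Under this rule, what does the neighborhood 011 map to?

At position 0 the neighborhood is 011; the next row has 0 there.

0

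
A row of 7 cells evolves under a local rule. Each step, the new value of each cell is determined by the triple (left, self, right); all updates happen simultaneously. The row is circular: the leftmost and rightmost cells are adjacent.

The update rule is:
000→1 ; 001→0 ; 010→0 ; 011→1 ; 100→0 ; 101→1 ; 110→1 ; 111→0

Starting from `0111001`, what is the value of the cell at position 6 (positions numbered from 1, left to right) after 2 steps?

1101000
1110010
position 6 holds 1

1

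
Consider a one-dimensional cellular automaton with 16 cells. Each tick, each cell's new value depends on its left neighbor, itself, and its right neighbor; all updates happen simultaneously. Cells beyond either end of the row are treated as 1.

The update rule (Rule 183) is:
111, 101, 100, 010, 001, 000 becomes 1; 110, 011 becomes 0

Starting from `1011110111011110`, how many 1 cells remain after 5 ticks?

0101101010101101
1110011111110010
1101101111101111
1010010111010111
0111111010111011
count of 1: 12

12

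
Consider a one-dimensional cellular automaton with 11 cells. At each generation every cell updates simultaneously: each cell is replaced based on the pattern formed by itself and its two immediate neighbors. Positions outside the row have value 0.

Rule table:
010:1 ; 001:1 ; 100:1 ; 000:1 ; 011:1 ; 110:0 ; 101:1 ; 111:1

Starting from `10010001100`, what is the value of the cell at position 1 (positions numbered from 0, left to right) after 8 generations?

0

11111111011
11111110110
11111101101
11111011011
11110110110
11101101101
11011011011
10110110110
position 1 holds 0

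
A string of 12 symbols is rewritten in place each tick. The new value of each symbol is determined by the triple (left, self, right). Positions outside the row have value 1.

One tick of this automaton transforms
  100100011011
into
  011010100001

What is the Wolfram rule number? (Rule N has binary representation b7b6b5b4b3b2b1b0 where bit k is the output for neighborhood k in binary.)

146

position 11: 111 → 1  (bit 7 = 1)
position 0: 110 → 0  (bit 6 = 0)
position 9: 101 → 0  (bit 5 = 0)
position 1: 100 → 1  (bit 4 = 1)
position 7: 011 → 0  (bit 3 = 0)
position 3: 010 → 0  (bit 2 = 0)
position 2: 001 → 1  (bit 1 = 1)
position 5: 000 → 0  (bit 0 = 0)
bits b7..b0 = 10010010 = 146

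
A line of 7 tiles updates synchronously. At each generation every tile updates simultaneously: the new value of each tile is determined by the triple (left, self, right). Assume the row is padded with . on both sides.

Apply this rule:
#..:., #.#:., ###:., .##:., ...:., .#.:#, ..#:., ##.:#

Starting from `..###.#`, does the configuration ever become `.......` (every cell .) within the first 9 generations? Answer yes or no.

generation 1: ....#.#
generation 2: ....#.#  (fixed point — unchanged through generation 9)
generation 9 is ....#.#, still not uniform .

no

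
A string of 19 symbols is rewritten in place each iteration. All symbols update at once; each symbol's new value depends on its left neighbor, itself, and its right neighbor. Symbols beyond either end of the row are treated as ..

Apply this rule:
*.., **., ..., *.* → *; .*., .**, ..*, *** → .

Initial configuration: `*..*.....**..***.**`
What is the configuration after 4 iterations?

.*..****..**...**.*
..*....**..***..**.
*..***..**...**..**
.*...**..***..**..*

.*...**..***..**..*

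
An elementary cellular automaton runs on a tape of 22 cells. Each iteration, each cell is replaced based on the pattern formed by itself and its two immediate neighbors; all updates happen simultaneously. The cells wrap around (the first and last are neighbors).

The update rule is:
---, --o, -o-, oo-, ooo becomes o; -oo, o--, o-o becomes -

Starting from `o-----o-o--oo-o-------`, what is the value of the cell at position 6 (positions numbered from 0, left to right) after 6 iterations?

o

o-ooooo-o-o-o-o-oooooo
o--oooo-o-o-o-o--ooooo
o-o-ooo-o-o-o-o-o-oooo
o-o--oo-o-o-o-o-o--ooo
o-o-o-o-o-o-o-o-o-o-oo
o-o-o-o-o-o-o-o-o-o--o
position 6 holds o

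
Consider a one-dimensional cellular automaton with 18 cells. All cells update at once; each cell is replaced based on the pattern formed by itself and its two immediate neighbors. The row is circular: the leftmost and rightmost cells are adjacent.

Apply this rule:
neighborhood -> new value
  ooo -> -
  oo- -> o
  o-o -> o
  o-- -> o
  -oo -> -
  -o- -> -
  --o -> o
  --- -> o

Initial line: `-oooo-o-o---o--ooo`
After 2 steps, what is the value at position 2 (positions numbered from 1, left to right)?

o

o---oo-o-ooo-oo--o
oooo-oo-o--oo-ooo-
position 2 holds o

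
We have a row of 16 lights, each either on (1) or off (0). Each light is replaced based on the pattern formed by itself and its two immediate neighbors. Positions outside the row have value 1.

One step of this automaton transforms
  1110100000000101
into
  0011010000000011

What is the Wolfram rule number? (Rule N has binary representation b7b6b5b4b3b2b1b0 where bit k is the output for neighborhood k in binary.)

120

position 0: 111 → 0  (bit 7 = 0)
position 2: 110 → 1  (bit 6 = 1)
position 3: 101 → 1  (bit 5 = 1)
position 5: 100 → 1  (bit 4 = 1)
position 15: 011 → 1  (bit 3 = 1)
position 4: 010 → 0  (bit 2 = 0)
position 12: 001 → 0  (bit 1 = 0)
position 6: 000 → 0  (bit 0 = 0)
bits b7..b0 = 01111000 = 120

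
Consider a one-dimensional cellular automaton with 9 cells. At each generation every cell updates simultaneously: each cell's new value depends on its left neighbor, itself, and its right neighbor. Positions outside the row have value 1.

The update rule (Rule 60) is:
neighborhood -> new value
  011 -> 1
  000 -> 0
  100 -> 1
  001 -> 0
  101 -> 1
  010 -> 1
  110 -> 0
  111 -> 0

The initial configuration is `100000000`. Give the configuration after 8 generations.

generation 1: 010000000
generation 2: 111000000
generation 3: 000100000
generation 4: 100110000
generation 5: 010101000
generation 6: 111111100
generation 7: 000000010
generation 8: 100000011

100000011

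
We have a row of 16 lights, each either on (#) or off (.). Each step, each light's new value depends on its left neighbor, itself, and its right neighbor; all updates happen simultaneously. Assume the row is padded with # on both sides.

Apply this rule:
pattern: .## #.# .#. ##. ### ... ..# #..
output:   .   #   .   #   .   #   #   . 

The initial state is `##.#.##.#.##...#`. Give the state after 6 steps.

##.##.##.#.#.#.#

.##.#.##.#.#.##.
#.##.#.##.#.#.##
##.##.#.##.#.#..
.##.##.#.##.#..#
#.##.##.#.##..#.
##.##.##.#.#.#.#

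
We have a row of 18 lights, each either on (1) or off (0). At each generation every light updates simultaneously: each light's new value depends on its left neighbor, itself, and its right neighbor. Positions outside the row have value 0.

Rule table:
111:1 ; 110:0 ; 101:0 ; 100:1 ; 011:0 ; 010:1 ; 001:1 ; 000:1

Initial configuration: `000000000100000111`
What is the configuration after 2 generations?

111111111111111010
011111111111110011

011111111111110011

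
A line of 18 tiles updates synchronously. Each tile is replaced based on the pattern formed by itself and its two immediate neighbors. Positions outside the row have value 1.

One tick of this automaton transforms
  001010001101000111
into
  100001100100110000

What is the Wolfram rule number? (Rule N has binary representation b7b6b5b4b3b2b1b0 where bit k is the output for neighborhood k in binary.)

81

position 16: 111 → 0  (bit 7 = 0)
position 9: 110 → 1  (bit 6 = 1)
position 3: 101 → 0  (bit 5 = 0)
position 0: 100 → 1  (bit 4 = 1)
position 8: 011 → 0  (bit 3 = 0)
position 2: 010 → 0  (bit 2 = 0)
position 1: 001 → 0  (bit 1 = 0)
position 6: 000 → 1  (bit 0 = 1)
bits b7..b0 = 01010001 = 81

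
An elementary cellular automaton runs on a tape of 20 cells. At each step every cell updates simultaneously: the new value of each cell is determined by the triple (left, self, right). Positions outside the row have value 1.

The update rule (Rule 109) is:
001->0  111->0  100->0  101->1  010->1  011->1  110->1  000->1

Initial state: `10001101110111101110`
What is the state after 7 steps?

01101001011100111011

step 1: 10101111011100111011
step 2: 11111001110100101110
step 3: 00001001011100111011
step 4: 01101001110100101110
step 5: 11111001011100111011
step 6: 00001001110100101110
step 7: 01101001011100111011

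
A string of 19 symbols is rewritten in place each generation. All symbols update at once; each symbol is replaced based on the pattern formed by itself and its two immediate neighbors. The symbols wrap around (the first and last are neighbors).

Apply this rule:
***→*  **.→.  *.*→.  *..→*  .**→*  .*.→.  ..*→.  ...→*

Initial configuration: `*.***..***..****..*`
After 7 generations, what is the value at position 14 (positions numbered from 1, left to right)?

..**.*.**.*.***.*.*
*.*....*....**.....
...***..***.*.****.
**.**.*.**....***.*
*..*....*.***.**..*
.*..***...**..*.*.*
..*.**.**.*.*......
position 14 holds .

.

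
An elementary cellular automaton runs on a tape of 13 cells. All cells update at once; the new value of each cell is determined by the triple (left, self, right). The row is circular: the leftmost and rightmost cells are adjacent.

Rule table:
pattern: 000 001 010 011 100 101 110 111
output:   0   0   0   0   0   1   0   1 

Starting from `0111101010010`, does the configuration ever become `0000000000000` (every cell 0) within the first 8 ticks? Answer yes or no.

0011010100000
0000101000000
0000010000000
0000000000000
all cells are 0 at tick 4

yes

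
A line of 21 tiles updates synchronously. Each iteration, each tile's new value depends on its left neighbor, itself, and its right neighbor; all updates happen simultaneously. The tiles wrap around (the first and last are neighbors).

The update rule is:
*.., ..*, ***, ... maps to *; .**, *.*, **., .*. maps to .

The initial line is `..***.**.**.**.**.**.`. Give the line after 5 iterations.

**.*................*
*...****************.
.***.**************..
*.*...************.**
...***.**********...*

...***.**********...*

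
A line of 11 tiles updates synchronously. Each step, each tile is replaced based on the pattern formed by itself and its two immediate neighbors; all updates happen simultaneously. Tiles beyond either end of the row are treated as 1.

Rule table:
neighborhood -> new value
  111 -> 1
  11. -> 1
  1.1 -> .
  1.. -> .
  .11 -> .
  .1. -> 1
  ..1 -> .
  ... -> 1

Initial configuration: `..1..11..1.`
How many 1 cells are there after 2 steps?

4

..1...1..1.
..1.1.1..1.
count of 1: 4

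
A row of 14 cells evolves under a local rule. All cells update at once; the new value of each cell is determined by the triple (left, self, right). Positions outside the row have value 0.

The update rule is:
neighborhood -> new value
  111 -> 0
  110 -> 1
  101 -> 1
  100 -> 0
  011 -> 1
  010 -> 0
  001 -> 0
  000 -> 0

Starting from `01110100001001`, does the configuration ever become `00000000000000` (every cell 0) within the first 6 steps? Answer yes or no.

step 1: 01011000000000
step 2: 00111000000000
step 3: 00101000000000
step 4: 00010000000000
step 5: 00000000000000
all cells are 0 at step 5

yes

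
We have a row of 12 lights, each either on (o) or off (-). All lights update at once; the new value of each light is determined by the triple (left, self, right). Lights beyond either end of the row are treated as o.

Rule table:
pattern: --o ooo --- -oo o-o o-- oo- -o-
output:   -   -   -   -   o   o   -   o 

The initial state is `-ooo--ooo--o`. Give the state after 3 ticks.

o---o----o--
-o--oo---oo-
ooo---o----o

ooo---o----o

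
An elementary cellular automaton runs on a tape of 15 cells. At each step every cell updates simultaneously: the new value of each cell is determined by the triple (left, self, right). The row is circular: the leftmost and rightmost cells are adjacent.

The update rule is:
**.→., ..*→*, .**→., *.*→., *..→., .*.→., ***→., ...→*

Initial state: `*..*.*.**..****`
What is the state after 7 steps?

.....*.......*.

..*.......*....
**..******..***
...*.......*...
***..******..**
....*.......*..
****..******..*
.....*.......*.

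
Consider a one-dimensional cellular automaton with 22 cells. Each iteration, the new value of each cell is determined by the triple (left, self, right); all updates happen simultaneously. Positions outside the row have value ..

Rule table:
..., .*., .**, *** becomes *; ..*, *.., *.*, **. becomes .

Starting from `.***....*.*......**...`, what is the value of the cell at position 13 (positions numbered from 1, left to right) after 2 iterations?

.**..**.*.*.****.*..**
.*...*..*.*.***..*..*.
position 13 holds *

*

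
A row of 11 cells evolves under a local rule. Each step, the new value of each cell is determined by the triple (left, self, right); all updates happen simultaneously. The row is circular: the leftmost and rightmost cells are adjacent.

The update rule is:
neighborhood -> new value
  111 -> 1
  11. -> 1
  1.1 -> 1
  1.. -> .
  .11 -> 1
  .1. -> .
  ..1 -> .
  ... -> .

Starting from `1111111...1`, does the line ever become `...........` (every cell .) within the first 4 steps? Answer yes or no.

1111111...1  (fixed point — unchanged through step 4)
step 4 is 1111111...1, still not uniform .

no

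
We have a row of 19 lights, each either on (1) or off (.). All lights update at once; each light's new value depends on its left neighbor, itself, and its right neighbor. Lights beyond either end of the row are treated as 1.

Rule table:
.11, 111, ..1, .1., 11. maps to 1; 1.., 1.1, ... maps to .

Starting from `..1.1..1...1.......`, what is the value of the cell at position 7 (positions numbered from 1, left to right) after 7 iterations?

1

.11.1.11..11......1
.11.1.11.111.....11
.11.1.11.111....111
.11.1.11.111...1111
.11.1.11.111..11111
.11.1.11.111.111111
.11.1.11.111.111111
position 7 holds 1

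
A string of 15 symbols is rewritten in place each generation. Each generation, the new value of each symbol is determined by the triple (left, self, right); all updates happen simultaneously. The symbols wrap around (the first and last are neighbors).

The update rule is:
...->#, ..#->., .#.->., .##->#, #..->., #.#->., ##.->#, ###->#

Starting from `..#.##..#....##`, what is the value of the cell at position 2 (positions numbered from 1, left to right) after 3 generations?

generation 1: ....##....##.##
generation 2: .##.##.##.##.##
generation 3: .##.##.##.##.##
position 2 holds #

#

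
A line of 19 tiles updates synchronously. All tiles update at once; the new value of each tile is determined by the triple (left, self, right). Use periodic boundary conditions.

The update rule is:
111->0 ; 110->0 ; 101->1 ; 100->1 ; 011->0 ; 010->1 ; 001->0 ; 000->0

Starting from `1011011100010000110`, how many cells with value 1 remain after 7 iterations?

6

1100100010011000001
0010110011000100000
0011001000100110000
0000101100110001000
0000110010001001100
0000001011001100010
0000001100100010011
count of 1: 6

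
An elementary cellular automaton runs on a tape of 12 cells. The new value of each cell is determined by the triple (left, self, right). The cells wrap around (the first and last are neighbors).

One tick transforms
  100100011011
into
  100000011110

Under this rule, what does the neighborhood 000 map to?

0

At position 5 the neighborhood is 000; the next row has 0 there.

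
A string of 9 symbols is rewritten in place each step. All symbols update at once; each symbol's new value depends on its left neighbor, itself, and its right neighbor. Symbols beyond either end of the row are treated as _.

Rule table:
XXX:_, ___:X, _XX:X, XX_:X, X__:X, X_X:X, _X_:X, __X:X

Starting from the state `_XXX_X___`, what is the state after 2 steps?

XXXX____X

step 1: XX_XXXXXX
step 2: XXXX____X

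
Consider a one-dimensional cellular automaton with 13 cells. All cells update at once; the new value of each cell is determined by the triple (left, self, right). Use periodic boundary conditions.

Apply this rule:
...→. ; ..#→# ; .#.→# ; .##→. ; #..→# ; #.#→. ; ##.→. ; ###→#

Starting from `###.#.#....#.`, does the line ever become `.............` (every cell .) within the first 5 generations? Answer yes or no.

generation 1: .#..#.##..##.
generation 2: #####...##..#
generation 3: ####.#.#..##.
generation 4: .##..#.###...
generation 5: #..###..#.#..
generation 5 is #..###..#.#.., still not uniform .

no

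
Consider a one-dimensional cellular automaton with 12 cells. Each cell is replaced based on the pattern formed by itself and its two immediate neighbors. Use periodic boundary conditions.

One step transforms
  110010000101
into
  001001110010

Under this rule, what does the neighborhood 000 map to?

At position 6 the neighborhood is 000; the next row has 1 there.

1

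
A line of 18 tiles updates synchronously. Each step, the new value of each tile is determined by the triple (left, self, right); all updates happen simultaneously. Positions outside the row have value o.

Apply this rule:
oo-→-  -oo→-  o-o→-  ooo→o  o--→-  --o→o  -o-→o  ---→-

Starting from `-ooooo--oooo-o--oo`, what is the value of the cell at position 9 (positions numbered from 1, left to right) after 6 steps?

step 1: --ooo--o-oo--o-o-o
step 2: -o-o--oo----oo-o--
step 3: -o-o-o-----o---o-o
step 4: -o-o-o----oo--oo--
step 5: -o-o-o---o---o---o
step 6: -o-o-o--oo--oo--o-
position 9 holds o

o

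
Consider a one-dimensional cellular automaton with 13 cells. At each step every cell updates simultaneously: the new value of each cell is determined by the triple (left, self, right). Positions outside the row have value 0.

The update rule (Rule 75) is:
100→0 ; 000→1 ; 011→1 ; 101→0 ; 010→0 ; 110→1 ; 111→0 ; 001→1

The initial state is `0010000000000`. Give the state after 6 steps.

1100111111111
1101100000001
1101101111110
1101101000010
1101100011100
1101101110101

1101101110101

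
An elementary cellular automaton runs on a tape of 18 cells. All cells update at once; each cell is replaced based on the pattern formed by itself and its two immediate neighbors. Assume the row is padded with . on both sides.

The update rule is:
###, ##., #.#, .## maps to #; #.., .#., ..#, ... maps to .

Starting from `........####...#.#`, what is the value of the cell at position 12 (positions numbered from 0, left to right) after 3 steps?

........####....#.
........####......
........####......
position 12 holds .

.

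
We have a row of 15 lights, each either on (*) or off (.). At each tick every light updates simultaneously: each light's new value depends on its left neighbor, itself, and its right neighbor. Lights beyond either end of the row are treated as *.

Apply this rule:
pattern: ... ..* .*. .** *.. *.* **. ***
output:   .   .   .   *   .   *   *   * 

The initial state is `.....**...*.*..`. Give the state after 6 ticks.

.....**........

tick 1: .....**....*...
tick 2: .....**........
tick 3: .....**........  (fixed point — unchanged through tick 6)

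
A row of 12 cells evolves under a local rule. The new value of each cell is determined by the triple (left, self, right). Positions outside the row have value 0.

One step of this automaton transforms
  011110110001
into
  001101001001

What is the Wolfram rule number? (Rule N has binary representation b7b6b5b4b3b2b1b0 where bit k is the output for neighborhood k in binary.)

180

position 2: 111 → 1  (bit 7 = 1)
position 4: 110 → 0  (bit 6 = 0)
position 5: 101 → 1  (bit 5 = 1)
position 8: 100 → 1  (bit 4 = 1)
position 1: 011 → 0  (bit 3 = 0)
position 11: 010 → 1  (bit 2 = 1)
position 0: 001 → 0  (bit 1 = 0)
position 9: 000 → 0  (bit 0 = 0)
bits b7..b0 = 10110100 = 180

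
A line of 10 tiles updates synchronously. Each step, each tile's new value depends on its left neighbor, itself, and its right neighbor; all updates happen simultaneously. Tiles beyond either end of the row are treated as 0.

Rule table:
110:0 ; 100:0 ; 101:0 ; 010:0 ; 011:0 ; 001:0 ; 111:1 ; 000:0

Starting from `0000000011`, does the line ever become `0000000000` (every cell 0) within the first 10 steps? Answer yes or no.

yes

0000000000
all cells are 0 at step 1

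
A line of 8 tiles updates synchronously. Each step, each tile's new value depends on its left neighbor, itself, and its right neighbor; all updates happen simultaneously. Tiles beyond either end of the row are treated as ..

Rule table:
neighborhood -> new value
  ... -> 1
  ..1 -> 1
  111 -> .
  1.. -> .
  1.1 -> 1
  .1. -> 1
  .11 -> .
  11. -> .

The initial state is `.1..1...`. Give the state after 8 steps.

11.11.11
..1..1..
111.11.1
...1..11
1111.1..
....11.1
1111..11
.....1..

.....1..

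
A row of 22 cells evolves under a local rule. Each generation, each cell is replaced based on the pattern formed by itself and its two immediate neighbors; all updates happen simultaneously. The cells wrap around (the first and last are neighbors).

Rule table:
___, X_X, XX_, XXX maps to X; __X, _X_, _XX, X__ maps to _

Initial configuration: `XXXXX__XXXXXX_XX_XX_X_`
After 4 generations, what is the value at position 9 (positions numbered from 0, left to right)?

generation 1: _XXXX___XXXXXX_XX_XX_X
generation 2: X_XXX_X__XXXXXX_XX_XX_
generation 3: _X_XXX____XXXXXX_XX_XX
generation 4: X_X_XX_XX__XXXXXX_XX_X
position 9 holds _

_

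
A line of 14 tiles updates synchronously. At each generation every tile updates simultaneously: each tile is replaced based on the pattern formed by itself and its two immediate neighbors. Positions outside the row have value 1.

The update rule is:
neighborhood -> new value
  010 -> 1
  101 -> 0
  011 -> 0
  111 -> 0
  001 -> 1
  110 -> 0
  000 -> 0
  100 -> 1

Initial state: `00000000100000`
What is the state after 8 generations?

generation 1: 10000001110001
generation 2: 01000010001010
generation 3: 01100111011010
generation 4: 00011000000010
generation 5: 10100100000110
generation 6: 00111110001000
generation 7: 11000001011101
generation 8: 00100011000000

00100011000000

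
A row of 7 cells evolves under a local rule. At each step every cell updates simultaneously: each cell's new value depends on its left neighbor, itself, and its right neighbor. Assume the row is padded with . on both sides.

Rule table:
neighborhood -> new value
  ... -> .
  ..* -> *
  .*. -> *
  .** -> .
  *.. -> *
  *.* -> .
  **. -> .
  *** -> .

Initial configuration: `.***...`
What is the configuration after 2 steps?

*...*..
**.***.

**.***.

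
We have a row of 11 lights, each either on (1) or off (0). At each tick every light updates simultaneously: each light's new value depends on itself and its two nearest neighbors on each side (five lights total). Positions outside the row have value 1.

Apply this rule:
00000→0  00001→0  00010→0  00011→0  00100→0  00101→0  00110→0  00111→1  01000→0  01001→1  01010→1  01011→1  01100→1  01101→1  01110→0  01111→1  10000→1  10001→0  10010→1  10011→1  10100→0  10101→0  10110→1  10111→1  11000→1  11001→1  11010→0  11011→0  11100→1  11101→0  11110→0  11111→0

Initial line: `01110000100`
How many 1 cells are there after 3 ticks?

tick 1: 01011100011
tick 2: 00110110011
tick 3: 11010111111
count of 1: 9

9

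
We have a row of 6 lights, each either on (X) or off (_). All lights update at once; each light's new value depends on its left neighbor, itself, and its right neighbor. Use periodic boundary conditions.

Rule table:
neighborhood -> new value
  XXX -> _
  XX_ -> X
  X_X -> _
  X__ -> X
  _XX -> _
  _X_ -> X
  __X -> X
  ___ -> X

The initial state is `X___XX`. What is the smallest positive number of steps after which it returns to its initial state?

12

XXXX__
___XXX
XXX__X
__XXX_
XX__XX
_XXX__
X__XXX
XXX___
__XXXX
XX___X
_XXXX_
X___XX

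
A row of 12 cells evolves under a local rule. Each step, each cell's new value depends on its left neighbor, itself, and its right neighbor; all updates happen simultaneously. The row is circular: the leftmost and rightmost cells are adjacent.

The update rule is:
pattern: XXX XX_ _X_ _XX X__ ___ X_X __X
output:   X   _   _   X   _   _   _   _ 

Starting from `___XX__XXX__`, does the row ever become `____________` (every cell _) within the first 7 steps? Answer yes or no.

yes

step 1: ___X___XX___
step 2: _______X____
step 3: ____________
all cells are _ at step 3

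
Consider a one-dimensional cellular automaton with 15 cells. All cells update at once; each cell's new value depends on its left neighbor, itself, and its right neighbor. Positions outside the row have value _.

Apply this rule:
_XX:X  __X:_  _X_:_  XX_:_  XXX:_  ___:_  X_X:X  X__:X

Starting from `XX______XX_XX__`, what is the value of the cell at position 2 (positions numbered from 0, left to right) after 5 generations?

_

X_X_____X_XX_X_
_X_X_____XX_X_X
__X_X____X_X_X_
___X_X____X_X_X
____X_X____X_X_
position 2 holds _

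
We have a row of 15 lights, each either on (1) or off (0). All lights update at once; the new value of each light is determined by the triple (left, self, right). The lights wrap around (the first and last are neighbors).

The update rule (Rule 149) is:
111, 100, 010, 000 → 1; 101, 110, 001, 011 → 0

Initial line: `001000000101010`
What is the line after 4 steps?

step 1: 101111110101011
step 2: 000111100101001
step 3: 110011010101101
step 4: 101000010100000

101000010100000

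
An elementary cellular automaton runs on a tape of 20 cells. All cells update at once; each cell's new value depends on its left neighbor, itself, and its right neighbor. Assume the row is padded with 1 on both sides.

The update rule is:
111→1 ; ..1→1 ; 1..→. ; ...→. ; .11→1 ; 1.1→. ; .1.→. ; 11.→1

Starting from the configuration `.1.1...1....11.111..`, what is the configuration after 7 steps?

.....111111111.111.1

step 1: ......1....111.111.1
step 2: .....1....1111.111.1
step 3: ....1....11111.111.1
step 4: ...1....111111.111.1
step 5: ..1....1111111.111.1
step 6: .1....11111111.111.1
step 7: .....111111111.111.1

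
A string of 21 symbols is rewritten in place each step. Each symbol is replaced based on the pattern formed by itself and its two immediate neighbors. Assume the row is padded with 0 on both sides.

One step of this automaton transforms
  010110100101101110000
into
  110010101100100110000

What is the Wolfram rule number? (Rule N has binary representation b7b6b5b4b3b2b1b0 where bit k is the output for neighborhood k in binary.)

position 15: 111 → 1  (bit 7 = 1)
position 4: 110 → 1  (bit 6 = 1)
position 2: 101 → 0  (bit 5 = 0)
position 7: 100 → 0  (bit 4 = 0)
position 3: 011 → 0  (bit 3 = 0)
position 1: 010 → 1  (bit 2 = 1)
position 0: 001 → 1  (bit 1 = 1)
position 18: 000 → 0  (bit 0 = 0)
bits b7..b0 = 11000110 = 198

198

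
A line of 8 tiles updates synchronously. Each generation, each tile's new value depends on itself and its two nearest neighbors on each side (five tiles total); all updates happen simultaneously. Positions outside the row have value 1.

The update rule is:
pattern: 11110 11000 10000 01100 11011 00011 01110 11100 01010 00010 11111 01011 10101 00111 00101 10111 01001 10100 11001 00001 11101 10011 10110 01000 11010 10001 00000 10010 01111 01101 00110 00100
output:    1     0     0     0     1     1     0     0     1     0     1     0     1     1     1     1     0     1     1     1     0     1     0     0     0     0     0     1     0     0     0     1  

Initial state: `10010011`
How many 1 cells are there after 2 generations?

generation 1: 01110110
generation 2: 11001001
count of 1: 4

4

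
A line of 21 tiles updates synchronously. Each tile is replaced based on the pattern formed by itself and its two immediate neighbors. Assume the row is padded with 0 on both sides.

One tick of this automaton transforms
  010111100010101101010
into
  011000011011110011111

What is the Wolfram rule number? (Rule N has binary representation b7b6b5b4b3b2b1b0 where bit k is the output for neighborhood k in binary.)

53

position 4: 111 → 0  (bit 7 = 0)
position 6: 110 → 0  (bit 6 = 0)
position 2: 101 → 1  (bit 5 = 1)
position 7: 100 → 1  (bit 4 = 1)
position 3: 011 → 0  (bit 3 = 0)
position 1: 010 → 1  (bit 2 = 1)
position 0: 001 → 0  (bit 1 = 0)
position 8: 000 → 1  (bit 0 = 1)
bits b7..b0 = 00110101 = 53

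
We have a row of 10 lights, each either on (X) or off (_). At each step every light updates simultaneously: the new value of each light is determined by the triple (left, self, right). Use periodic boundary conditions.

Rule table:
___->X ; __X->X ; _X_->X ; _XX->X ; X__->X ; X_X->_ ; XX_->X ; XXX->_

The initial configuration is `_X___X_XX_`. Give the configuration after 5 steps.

XXXXXX_XXX
_____X_X__
XXXXXX_XXX  (repeats step 1; period 2)
step 5: XXXXXX_XXX

XXXXXX_XXX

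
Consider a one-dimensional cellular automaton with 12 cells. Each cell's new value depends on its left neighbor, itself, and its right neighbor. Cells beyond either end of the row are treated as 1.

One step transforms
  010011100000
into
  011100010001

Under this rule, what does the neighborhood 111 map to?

At position 5 the neighborhood is 111; the next row has 0 there.

0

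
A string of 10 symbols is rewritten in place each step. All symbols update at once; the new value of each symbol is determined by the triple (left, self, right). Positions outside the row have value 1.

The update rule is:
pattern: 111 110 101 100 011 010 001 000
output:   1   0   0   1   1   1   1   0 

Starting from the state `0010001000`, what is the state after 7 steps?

0101111111

step 1: 1111011101
step 2: 1110011001
step 3: 1101110111
step 4: 1001100111
step 5: 0111011111
step 6: 0110011111
step 7: 0101111111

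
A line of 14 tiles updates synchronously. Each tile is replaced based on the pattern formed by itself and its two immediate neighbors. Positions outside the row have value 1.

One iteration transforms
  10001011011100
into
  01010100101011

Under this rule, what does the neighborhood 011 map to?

At position 6 the neighborhood is 011; the next row has 0 there.

0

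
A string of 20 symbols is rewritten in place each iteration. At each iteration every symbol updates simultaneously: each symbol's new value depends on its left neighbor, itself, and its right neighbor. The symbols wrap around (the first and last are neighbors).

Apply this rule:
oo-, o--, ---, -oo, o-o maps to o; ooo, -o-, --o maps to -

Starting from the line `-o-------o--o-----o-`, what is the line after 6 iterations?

ooo--ooo---oo-o-----

--oooooo--o--oooo--o
o-o----oo--o-o--oo--
-o-ooo-ooo--o-o-ooo-
--oo-ooo-oo--o-oo-oo
o-oooo-ooooo--oooooo
ooo--ooo---oo-o-----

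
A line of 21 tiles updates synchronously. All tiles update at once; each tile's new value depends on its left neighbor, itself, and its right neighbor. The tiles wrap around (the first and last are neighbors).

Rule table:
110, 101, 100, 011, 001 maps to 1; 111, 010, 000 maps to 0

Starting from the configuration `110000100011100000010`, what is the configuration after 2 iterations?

111001010110110000101
001110101111111001011

001110101111111001011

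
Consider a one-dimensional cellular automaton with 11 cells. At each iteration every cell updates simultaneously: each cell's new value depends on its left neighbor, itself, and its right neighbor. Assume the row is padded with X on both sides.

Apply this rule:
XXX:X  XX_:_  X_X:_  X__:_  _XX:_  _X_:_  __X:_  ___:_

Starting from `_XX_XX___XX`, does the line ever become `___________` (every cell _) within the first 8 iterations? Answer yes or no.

__________X
___________
all cells are _ at iteration 2

yes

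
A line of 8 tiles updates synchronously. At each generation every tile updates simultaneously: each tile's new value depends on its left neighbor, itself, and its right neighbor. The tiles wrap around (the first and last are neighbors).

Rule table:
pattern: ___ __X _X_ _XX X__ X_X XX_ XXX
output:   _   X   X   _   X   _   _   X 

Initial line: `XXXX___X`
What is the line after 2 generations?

generation 1: XXX_X_X_
generation 2: _X__X_X_

_X__X_X_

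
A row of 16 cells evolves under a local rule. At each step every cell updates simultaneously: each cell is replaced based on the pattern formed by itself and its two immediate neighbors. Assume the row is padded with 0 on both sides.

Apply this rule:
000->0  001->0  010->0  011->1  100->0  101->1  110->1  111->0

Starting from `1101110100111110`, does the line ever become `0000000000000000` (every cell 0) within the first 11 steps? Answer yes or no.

yes

step 1: 1111011000100010
step 2: 1001111000000000
step 3: 0001001000000000
step 4: 0000000000000000
all cells are 0 at step 4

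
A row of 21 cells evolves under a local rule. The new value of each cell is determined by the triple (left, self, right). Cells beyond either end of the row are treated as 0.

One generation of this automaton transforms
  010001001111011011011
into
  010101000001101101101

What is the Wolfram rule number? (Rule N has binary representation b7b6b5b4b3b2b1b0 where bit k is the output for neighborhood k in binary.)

101

position 9: 111 → 0  (bit 7 = 0)
position 11: 110 → 1  (bit 6 = 1)
position 12: 101 → 1  (bit 5 = 1)
position 2: 100 → 0  (bit 4 = 0)
position 8: 011 → 0  (bit 3 = 0)
position 1: 010 → 1  (bit 2 = 1)
position 0: 001 → 0  (bit 1 = 0)
position 3: 000 → 1  (bit 0 = 1)
bits b7..b0 = 01100101 = 101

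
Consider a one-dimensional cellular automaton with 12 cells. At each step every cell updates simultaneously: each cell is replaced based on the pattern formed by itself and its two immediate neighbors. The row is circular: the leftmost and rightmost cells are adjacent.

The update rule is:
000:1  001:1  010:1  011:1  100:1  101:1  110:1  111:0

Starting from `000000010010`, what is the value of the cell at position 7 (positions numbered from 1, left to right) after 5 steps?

1

111111111111
000000000000
111111111111  (repeats step 1; period 2)
step 5: 111111111111
position 7 holds 1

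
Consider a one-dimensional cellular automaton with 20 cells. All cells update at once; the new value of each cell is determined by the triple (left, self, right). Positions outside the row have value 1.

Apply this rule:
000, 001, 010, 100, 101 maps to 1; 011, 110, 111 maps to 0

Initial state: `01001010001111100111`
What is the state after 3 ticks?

11111111110000011000

11111111110000011000
00000000001111100111
11111111110000011000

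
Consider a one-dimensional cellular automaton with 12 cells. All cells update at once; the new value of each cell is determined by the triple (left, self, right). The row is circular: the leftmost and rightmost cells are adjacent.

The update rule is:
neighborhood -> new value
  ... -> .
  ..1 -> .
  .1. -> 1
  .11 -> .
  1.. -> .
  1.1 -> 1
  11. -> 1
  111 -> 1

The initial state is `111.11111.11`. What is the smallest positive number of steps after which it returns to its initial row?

step 1: 1111.11111.1
step 2: 11111.11111.
step 3: .11111.11111
step 4: 1.11111.1111
step 5: 11.11111.111
step 6: 111.11111.11

6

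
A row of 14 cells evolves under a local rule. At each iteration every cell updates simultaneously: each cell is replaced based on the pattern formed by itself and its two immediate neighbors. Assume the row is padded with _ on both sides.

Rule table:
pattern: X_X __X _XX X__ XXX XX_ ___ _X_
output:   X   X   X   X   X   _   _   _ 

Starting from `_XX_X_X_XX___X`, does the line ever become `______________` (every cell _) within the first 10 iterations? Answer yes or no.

no

XX_X_X_XX_X_X_
X_X_X_XX_X_X_X
_X_X_XX_X_X_X_
X_X_XX_X_X_X_X
_X_XX_X_X_X_X_
X_XX_X_X_X_X_X
_XX_X_X_X_X_X_
XX_X_X_X_X_X_X
X_X_X_X_X_X_X_
_X_X_X_X_X_X_X
iteration 10 is _X_X_X_X_X_X_X, still not uniform _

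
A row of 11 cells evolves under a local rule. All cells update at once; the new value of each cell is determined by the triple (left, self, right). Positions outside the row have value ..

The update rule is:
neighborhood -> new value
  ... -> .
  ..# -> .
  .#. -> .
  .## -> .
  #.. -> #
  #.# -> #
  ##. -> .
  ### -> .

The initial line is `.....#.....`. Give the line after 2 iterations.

......#....
.......#...

.......#...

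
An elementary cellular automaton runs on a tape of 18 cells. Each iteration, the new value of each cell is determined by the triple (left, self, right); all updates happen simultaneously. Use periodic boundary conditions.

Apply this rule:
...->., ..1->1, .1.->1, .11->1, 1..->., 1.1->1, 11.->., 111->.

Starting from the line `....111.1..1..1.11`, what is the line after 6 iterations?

..11.11.11......11

iteration 1: ...11..11.11.1111.
iteration 2: ..11..11.11.11....
iteration 3: .11..11.11.11.....
iteration 4: 11..11.11.11......
iteration 5: 1..11.11.11......1
iteration 6: ..11.11.11......11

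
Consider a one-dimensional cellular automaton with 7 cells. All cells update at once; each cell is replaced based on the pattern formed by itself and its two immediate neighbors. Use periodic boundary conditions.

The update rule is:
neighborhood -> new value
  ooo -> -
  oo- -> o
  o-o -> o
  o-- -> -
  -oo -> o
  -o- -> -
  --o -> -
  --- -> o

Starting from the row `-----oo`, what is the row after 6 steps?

step 1: -ooo-oo
step 2: oo-oooo
step 3: -ooo---
step 4: -o-o-oo
step 5: o-o-ooo
step 6: oo-oo--

oo-oo--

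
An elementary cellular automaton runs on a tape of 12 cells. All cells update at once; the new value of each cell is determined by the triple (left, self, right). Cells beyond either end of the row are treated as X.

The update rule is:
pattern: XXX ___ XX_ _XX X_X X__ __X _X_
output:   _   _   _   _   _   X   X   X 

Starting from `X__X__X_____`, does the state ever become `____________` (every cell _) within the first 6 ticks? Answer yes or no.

_XXXXXXX___X
________X_X_
X______XX_X_
_X____X___X_
_XX__XXX_XX_
___XX_______
tick 6 is ___XX_______, still not uniform _

no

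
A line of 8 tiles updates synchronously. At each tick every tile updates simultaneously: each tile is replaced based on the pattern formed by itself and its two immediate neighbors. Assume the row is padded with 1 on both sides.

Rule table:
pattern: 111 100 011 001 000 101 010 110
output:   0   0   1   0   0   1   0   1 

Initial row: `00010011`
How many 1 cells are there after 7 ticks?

00000010
00000001
00000001  (fixed point — unchanged through tick 7)
count of 1: 1

1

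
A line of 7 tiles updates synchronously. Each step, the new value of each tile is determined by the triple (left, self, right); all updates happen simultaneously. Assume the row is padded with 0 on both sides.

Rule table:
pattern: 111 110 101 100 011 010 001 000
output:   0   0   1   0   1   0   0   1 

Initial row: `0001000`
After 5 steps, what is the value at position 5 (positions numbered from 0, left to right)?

1100011
1001010
0000100
1110001
1000100
position 5 holds 0

0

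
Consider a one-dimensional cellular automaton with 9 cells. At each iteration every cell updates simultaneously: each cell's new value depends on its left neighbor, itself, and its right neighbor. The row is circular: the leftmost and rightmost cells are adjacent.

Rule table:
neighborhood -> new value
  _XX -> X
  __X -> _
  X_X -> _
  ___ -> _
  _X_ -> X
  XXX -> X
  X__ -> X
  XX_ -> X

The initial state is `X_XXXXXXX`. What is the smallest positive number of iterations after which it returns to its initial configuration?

X_XXXXXXX

1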